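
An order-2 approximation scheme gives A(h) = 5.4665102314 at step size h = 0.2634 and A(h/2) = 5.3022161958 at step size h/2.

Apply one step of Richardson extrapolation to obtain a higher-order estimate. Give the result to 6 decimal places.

5.247452

Order 2 gives 2^r = 4 and 2^r − 1 = 3.
Weighted: 21.2088647832 − 5.4665102314 = 15.7423545518
Divide by 2^2 − 1 = 3.
So the Richardson estimate is 5.2474515173.
Gap between inputs: 1.643e-01; correction applied: −0.0547646785.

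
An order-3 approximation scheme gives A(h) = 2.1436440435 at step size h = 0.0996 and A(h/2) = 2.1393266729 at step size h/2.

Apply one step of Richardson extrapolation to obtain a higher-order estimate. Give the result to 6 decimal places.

2.138710

Order 3 gives 2^r = 8 and 2^r − 1 = 7.
8*2.1393266729 = 17.1146133832; subtract 2.1436440435 → 14.9709693397
R = 14.9709693397/7 = 2.1387099057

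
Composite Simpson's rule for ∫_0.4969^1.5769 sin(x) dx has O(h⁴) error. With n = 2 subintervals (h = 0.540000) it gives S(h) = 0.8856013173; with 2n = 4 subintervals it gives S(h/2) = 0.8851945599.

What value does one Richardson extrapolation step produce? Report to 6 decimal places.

Error is O(h^4); halving h shrinks it by 2^4 = 16.
16·0.8851945599 = 14.1631129584; 14.1631129584 − 0.8856013173 = 13.2775116411
Divide by 2^4 − 1 = 15.
R = 13.2775116411/15 = 0.8851674427

0.885167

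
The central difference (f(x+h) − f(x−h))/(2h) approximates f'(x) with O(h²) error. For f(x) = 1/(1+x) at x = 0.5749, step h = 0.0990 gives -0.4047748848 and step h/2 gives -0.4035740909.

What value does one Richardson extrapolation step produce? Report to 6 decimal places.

-0.403174

With r = 2 the leading error scales as h^2, so the weight is 2^2 = 4.
4 × (-0.4035740909) = -1.6142963636; subtract (-0.4047748848) → -1.2095214788
(-1.2095214788) ÷ 3 = -0.4031738263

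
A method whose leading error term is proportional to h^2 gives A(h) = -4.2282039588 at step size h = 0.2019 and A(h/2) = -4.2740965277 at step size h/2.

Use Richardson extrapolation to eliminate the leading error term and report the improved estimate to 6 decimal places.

-4.289394

r = 2: numerator weight 4, denominator 3.
4*(-4.2740965277) = -17.0963861108; (-17.0963861108) − (-4.2282039588) = -12.8681821520
(4*(-4.2740965277) − (-4.2282039588))/(4 − 1) = -4.2893940507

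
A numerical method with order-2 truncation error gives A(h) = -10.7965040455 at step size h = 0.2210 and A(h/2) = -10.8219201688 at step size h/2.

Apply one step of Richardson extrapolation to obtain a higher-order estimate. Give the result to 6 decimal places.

Error is O(h^2); halving h shrinks it by 2^2 = 4.
Numerator 4·A(h/2) − A(h) = 4·(-10.8219201688) − (-10.7965040455) = -32.4911766297
(-32.4911766297) ÷ 3 = -10.8303922099

-10.830392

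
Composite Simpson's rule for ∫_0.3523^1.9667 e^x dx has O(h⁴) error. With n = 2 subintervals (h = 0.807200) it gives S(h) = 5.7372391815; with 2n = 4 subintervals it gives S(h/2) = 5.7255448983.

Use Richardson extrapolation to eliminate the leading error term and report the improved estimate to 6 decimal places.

Method order is 4; weight 2^4 = 16.
Weighted: 91.6087183728 − 5.7372391815 = 85.8714791913
Denominator 16 − 1 = 15.
R = 85.8714791913/15 = 5.7247652794

5.724765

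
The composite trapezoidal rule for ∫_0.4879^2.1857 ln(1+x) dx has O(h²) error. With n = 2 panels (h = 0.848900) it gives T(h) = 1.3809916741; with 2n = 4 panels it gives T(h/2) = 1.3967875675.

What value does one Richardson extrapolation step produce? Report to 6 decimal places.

The method has order 2: 2^2 = 4.
Weighted: 5.5871502700 − 1.3809916741 = 4.2061585959
Divide by 2^2 − 1 = 3.
So the Richardson estimate is 1.4020528653.

1.402053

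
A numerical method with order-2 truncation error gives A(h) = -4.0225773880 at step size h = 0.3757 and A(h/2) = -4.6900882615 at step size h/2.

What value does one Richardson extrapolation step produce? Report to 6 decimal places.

-4.912592

Leading term ∝ h^2; use weight 4 = 2^2.
4·(-4.6900882615) = -18.7603530460; subtract (-4.0225773880) → -14.7377756580
Denominator 4 − 1 = 3.
So the Richardson estimate is -4.9125918860.
Gap between inputs: 6.675e-01; correction applied: −0.2225036245.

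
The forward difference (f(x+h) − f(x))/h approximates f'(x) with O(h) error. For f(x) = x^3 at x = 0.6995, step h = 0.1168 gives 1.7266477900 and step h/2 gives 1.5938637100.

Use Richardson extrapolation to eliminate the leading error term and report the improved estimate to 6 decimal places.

1.461080

r = 1, so 2^r = 2.
Difference of the inputs: 1.5938637100 − 1.7266477900 = -0.1327840800
Correction (A(h/2) − A(h))/(2 − 1) = (-0.1327840800)/1 = -0.1327840800
R = A(h/2) + (A(h/2) − A(h))/1 = 1.5938637100 − 0.1327840800 = 1.4610796300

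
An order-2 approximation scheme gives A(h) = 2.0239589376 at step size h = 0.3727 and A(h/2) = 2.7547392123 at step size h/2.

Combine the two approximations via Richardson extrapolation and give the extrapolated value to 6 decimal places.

2.998333

The method has order 2: 2^2 = 4.
Top: 4(2.7547392123) − (2.0239589376) = 8.9949979116
Denominator 4 − 1 = 3.
8.9949979116 ÷ 3 = 2.9983326372
Correction |R − A(h/2)| = 2.436e-01; gap |A(h/2) − A(h)| = 7.308e-01.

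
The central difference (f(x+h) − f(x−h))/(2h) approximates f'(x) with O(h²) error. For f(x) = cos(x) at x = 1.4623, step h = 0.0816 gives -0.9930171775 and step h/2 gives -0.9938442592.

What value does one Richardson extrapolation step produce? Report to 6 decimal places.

Order 2 gives 2^r = 4 and 2^r − 1 = 3.
Top: 4(-0.9938442592) − (-0.9930171775) = -2.9823598593
(4 × (-0.9938442592) − (-0.9930171775))/(4 − 1) = -0.9941199531

-0.994120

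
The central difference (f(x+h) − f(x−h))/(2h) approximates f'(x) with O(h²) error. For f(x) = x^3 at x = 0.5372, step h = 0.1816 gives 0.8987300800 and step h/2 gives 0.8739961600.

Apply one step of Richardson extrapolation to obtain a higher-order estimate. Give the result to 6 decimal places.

The method has order 2: 2^2 = 4.
Difference of the inputs: 0.8739961600 − 0.8987300800 = -0.0247339200
Correction (A(h/2) − A(h))/(4 − 1) = (-0.0247339200)/3 = -0.0082446400
R = 0.8739961600 − 0.0082446400 = 0.8657515200

0.865752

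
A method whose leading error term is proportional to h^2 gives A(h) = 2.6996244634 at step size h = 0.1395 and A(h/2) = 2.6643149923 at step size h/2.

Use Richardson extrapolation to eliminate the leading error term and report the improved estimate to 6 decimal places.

2.652545

With r = 2 the leading error scales as h^2, so the weight is 2^2 = 4.
4×2.6643149923 − 2.6996244634 = 7.9576355058
Extrapolated: 7.9576355058 / 3 = 2.6525451686
Correction |R − A(h/2)| = 1.177e-02; gap |A(h/2) − A(h)| = 3.531e-02.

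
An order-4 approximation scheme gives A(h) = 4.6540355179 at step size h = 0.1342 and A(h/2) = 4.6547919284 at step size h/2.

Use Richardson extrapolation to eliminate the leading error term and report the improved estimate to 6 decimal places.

4.654842

Leading term ∝ h^4; use weight 16 = 2^4.
16·4.6547919284 = 74.4766708544; subtract 4.6540355179 → 69.8226353365
Denominator 16 − 1 = 15.
69.8226353365 ÷ 15 = 4.6548423558
Gap between inputs: 7.564e-04; correction applied: +0.0000504274.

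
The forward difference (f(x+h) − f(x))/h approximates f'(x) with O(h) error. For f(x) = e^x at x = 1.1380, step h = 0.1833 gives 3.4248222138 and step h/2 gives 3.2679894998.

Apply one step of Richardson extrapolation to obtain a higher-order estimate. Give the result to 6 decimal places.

Leading term ∝ h^1; use weight 2 = 2^1.
2·3.2679894998 = 6.5359789996; 6.5359789996 − 3.4248222138 = 3.1111567858
Denominator 2 − 1 = 1.
(2·3.2679894998 − 3.4248222138)/(2 − 1) = 3.1111567858
Correction |R − A(h/2)| = 1.568e-01; gap |A(h/2) − A(h)| = 1.568e-01.

3.111157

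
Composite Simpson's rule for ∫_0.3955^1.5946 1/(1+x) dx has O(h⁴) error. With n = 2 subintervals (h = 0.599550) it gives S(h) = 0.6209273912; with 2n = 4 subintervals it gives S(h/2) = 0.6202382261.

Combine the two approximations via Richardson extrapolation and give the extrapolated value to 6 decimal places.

Error is O(h^4); halving h shrinks it by 2^4 = 16.
Top: 16(0.6202382261) − (0.6209273912) = 9.3028842264
Extrapolated: 9.3028842264 / 15 = 0.6201922818

0.620192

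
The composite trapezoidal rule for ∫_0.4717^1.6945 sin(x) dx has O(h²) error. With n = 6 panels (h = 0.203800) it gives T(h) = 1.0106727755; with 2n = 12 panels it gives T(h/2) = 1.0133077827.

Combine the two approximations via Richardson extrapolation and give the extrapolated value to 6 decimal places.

Order 2 gives 2^r = 4 and 2^r − 1 = 3.
Numerator 4·A(h/2) − A(h) = 4·1.0133077827 − 1.0106727755 = 3.0425583553
Denominator 4 − 1 = 3.
3.0425583553 ÷ 3 = 1.0141861184

1.014186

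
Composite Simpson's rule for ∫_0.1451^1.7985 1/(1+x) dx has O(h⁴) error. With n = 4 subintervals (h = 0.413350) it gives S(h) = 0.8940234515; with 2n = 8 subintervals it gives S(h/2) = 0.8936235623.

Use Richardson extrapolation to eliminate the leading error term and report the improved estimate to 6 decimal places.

Method order is 4; weight 2^4 = 16.
Difference of the inputs: 0.8936235623 − 0.8940234515 = -0.0003998892
Divide by 2^4 − 1 = 15: (-0.0003998892)/15 = -0.0000266593
R = A(h/2) + (A(h/2) − A(h))/15 = 0.8936235623 − 0.0000266593 = 0.8935969030

0.893597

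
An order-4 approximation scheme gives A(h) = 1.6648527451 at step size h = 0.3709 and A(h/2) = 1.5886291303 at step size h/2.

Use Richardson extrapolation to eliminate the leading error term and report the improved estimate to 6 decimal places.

1.583548

Order 4 gives 2^r = 16 and 2^r − 1 = 15.
Numerator 16·A(h/2) − A(h) = 16·1.5886291303 − 1.6648527451 = 23.7532133397
R = 23.7532133397/15 = 1.5835475560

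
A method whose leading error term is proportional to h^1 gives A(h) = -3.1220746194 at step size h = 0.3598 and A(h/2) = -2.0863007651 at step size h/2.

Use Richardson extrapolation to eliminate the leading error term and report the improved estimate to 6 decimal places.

-1.050527

Leading term ∝ h^1; use weight 2 = 2^1.
Numerator 2·A(h/2) − A(h) = 2·(-2.0863007651) − (-3.1220746194) = -1.0505269108
Extrapolated: (-1.0505269108) / 1 = -1.0505269108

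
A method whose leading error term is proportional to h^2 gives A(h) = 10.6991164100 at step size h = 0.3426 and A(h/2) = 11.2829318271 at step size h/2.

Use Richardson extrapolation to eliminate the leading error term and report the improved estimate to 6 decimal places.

11.477537

Method order is 2; weight 2^2 = 4.
4×11.2829318271 − 10.6991164100 = 34.4326108984
34.4326108984 ÷ 3 = 11.4775369661
Shift from A(h/2): +0.1946051390.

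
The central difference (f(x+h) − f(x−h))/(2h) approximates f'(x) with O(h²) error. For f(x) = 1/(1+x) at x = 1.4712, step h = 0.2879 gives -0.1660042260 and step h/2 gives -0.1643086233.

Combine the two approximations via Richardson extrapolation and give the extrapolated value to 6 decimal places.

Order 2 gives 2^r = 4 and 2^r − 1 = 3.
4*(-0.1643086233) = -0.6572344932; subtract (-0.1660042260) → -0.4912302672
(4*(-0.1643086233) − (-0.1660042260))/(4 − 1) = -0.1637434224
Gap between inputs: 1.696e-03; correction applied: +0.0005652009.

-0.163743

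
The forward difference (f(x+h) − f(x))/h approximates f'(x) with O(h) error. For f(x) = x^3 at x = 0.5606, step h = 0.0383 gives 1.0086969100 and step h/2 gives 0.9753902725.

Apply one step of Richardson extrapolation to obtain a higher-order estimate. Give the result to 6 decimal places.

0.942084

r = 1: numerator weight 2, denominator 1.
2*0.9753902725 = 1.9507805450; 1.9507805450 − 1.0086969100 = 0.9420836350
R = 0.9420836350/1 = 0.9420836350
Correction |R − A(h/2)| = 3.331e-02; gap |A(h/2) − A(h)| = 3.331e-02.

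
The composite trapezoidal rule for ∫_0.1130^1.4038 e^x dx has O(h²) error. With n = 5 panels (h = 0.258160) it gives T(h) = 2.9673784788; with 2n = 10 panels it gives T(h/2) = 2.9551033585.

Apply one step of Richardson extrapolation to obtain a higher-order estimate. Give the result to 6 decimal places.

The method has order 2: 2^2 = 4.
Numerator 4 × A(h/2) − A(h) = 4 × 2.9551033585 − 2.9673784788 = 8.8530349552
Denominator 4 − 1 = 3.
(4 × 2.9551033585 − 2.9673784788)/(4 − 1) = 2.9510116517
Correction |R − A(h/2)| = 4.092e-03; gap |A(h/2) − A(h)| = 1.228e-02.

2.951012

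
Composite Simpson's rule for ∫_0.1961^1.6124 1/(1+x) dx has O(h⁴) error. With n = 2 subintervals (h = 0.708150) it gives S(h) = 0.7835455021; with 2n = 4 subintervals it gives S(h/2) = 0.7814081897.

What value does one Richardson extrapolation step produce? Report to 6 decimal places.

0.781266

Method order is 4; weight 2^4 = 16.
Weighted: 12.5025310352 − 0.7835455021 = 11.7189855331
(16·0.7814081897 − 0.7835455021)/(16 − 1) = 0.7812657022
Correction |R − A(h/2)| = 1.425e-04; gap |A(h/2) − A(h)| = 2.137e-03.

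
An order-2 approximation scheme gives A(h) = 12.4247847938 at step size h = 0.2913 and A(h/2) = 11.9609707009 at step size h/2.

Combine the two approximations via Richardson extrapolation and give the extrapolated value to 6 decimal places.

Leading term ∝ h^2; use weight 4 = 2^2.
A(h/2) − A(h) = 11.9609707009 − 12.4247847938 = -0.4638140929
Correction (A(h/2) − A(h))/(4 − 1) = (-0.4638140929)/3 = -0.1546046976
R = 11.9609707009 − 0.1546046976 = 11.8063660033

11.806366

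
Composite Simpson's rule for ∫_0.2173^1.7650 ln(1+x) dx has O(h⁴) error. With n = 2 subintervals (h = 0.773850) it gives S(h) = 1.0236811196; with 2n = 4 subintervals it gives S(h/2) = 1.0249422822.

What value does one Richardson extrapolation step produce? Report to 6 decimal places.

1.025026

Order 4 gives 2^r = 16 and 2^r − 1 = 15.
Numerator 16*A(h/2) − A(h) = 16*1.0249422822 − 1.0236811196 = 15.3753953956
15.3753953956 ÷ 15 = 1.0250263597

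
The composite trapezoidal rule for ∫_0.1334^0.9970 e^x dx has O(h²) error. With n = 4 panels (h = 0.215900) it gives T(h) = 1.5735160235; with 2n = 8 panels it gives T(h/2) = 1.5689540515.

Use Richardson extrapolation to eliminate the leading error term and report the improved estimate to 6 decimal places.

1.567433

Method order is 2; weight 2^2 = 4.
Difference of the inputs: 1.5689540515 − 1.5735160235 = -0.0045619720
Divide by 2^2 − 1 = 3: (-0.0045619720)/3 = -0.0015206573
R = 1.5689540515 − 0.0015206573 = 1.5674333942
Shift from A(h/2): −0.0015206573.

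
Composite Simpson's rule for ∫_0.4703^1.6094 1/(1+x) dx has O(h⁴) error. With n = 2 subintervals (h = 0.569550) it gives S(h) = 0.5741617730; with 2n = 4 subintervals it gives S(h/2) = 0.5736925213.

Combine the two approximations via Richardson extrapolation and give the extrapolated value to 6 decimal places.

0.573661

Order 4 gives 2^r = 16 and 2^r − 1 = 15.
Numerator 16 × A(h/2) − A(h) = 16 × 0.5736925213 − 0.5741617730 = 8.6049185678
Denominator 16 − 1 = 15.
R = 8.6049185678/15 = 0.5736612379
Correction |R − A(h/2)| = 3.128e-05; gap |A(h/2) − A(h)| = 4.693e-04.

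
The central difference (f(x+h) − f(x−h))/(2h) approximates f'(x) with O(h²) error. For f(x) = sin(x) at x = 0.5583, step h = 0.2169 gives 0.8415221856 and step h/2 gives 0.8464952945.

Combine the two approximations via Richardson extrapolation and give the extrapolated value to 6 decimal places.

0.848153

Error is O(h^2); halving h shrinks it by 2^2 = 4.
4 × 0.8464952945 − 0.8415221856 = 2.5444589924
Denominator 4 − 1 = 3.
R = 2.5444589924/3 = 0.8481529975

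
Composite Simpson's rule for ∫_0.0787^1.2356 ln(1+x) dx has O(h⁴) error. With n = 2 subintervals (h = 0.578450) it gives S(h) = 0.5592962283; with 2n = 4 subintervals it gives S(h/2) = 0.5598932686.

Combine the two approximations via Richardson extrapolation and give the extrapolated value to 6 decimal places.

0.559933

r = 4, so 2^r = 16.
Numerator 16 × A(h/2) − A(h) = 16 × 0.5598932686 − 0.5592962283 = 8.3989960693
(16 × 0.5598932686 − 0.5592962283)/(16 − 1) = 0.5599330713
Gap between inputs: 5.970e-04; correction applied: +0.0000398027.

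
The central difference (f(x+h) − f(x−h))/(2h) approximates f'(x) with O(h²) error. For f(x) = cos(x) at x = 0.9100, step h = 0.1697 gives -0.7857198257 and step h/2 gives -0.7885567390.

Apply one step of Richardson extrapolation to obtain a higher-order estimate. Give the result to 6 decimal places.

-0.789502

r = 2, so 2^r = 4.
Difference of the inputs: -0.7885567390 − (-0.7857198257) = -0.0028369133
Divide by 2^2 − 1 = 3: (-0.0028369133)/3 = -0.0009456378
R = A(h/2) + (A(h/2) − A(h))/3 = -0.7885567390 − 0.0009456378 = -0.7895023768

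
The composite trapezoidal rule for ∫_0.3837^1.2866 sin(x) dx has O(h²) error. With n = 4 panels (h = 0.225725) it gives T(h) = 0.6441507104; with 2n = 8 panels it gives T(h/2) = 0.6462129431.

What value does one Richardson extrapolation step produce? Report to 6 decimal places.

Method order is 2; weight 2^2 = 4.
Numerator 4*A(h/2) − A(h) = 4*0.6462129431 − 0.6441507104 = 1.9407010620
Denominator 4 − 1 = 3.
Extrapolated: 1.9407010620 / 3 = 0.6469003540

0.646900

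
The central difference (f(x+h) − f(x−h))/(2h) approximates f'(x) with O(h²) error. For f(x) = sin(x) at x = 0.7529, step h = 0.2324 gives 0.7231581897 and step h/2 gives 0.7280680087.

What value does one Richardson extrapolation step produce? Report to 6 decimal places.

Method order is 2; weight 2^2 = 4.
4 × 0.7280680087 − 0.7231581897 = 2.1891138451
2.1891138451 ÷ 3 = 0.7297046150
Gap between inputs: 4.910e-03; correction applied: +0.0016366063.

0.729705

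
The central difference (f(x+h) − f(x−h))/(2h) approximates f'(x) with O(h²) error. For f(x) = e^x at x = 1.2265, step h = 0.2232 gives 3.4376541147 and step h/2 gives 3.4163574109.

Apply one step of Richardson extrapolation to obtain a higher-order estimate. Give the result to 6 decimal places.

The method has order 2: 2^2 = 4.
4×3.4163574109 − 3.4376541147 = 10.2277755289
R = 10.2277755289/3 = 3.4092585096
Gap between inputs: 2.130e-02; correction applied: −0.0070989013.

3.409259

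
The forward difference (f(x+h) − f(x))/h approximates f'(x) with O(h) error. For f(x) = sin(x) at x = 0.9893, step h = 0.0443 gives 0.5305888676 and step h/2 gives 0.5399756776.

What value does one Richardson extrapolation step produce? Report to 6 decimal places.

With r = 1 the leading error scales as h^1, so the weight is 2^1 = 2.
Weighted: 1.0799513552 − 0.5305888676 = 0.5493624876
Divide by 2^1 − 1 = 1.
Extrapolated: 0.5493624876 / 1 = 0.5493624876
Correction |R − A(h/2)| = 9.387e-03; gap |A(h/2) − A(h)| = 9.387e-03.

0.549362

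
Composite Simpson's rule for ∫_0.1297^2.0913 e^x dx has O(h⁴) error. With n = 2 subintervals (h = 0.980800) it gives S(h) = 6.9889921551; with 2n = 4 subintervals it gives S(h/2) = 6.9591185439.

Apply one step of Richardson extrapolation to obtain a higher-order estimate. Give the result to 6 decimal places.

r = 4: numerator weight 16, denominator 15.
16·6.9591185439 = 111.3458967024; subtract 6.9889921551 → 104.3569045473
Denominator 16 − 1 = 15.
Extrapolated: 104.3569045473 / 15 = 6.9571269698

6.957127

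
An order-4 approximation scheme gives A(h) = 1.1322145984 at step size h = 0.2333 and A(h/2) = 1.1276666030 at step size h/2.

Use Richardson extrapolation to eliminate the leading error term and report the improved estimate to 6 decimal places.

1.127363

Method order is 4; weight 2^4 = 16.
Difference of the inputs: 1.1276666030 − 1.1322145984 = -0.0045479954
Correction (A(h/2) − A(h))/(16 − 1) = (-0.0045479954)/15 = -0.0003031997
R = A(h/2) + (A(h/2) − A(h))/15 = 1.1276666030 − 0.0003031997 = 1.1273634033
Gap between inputs: 4.548e-03; correction applied: −0.0003031997.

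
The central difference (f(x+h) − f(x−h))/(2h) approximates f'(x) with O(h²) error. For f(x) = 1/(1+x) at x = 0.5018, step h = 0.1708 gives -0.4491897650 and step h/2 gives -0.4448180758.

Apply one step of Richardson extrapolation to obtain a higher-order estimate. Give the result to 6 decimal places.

r = 2: numerator weight 4, denominator 3.
4*(-0.4448180758) − (-0.4491897650) = -1.3300825382
Denominator 4 − 1 = 3.
(4*(-0.4448180758) − (-0.4491897650))/(4 − 1) = -0.4433608461

-0.443361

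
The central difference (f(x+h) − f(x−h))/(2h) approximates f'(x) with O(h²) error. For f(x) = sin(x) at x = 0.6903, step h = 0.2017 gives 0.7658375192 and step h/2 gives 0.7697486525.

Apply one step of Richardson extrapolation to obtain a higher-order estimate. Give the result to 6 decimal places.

0.771052

r = 2: numerator weight 4, denominator 3.
Top: 4(0.7697486525) − (0.7658375192) = 2.3131570908
Divide by 2^2 − 1 = 3.
Result: 0.7710523636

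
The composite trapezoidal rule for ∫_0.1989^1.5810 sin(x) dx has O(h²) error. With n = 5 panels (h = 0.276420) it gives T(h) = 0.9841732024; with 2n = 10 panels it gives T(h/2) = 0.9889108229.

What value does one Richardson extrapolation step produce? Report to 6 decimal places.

Method order is 2; weight 2^2 = 4.
Difference of the inputs: 0.9889108229 − 0.9841732024 = 0.0047376205
Divide by 2^2 − 1 = 3: 0.0047376205/3 = 0.0015792068
R = A(h/2) + (A(h/2) − A(h))/3 = 0.9889108229 + 0.0015792068 = 0.9904900297

0.990490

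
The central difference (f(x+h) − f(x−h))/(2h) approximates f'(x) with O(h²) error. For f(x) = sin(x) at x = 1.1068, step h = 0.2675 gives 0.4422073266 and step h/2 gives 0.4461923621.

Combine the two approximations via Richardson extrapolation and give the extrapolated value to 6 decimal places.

0.447521

r = 2, so 2^r = 4.
4·0.4461923621 − 0.4422073266 = 1.3425621218
Denominator 4 − 1 = 3.
R = 1.3425621218/3 = 0.4475207073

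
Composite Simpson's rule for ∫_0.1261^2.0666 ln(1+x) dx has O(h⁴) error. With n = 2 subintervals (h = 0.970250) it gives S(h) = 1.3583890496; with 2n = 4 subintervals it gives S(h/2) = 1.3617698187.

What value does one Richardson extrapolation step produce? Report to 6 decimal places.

Order 4 gives 2^r = 16 and 2^r − 1 = 15.
16*1.3617698187 = 21.7883170992; subtract 1.3583890496 → 20.4299280496
Divide by 2^4 − 1 = 15.
20.4299280496 ÷ 15 = 1.3619952033

1.361995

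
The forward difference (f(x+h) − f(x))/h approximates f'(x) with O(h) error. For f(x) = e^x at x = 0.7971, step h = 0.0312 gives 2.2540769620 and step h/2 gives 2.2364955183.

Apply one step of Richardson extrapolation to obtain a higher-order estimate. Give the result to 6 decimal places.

2.218914

Error is O(h^1); halving h shrinks it by 2^1 = 2.
Weighted: 4.4729910366 − 2.2540769620 = 2.2189140746
R = 2.2189140746/1 = 2.2189140746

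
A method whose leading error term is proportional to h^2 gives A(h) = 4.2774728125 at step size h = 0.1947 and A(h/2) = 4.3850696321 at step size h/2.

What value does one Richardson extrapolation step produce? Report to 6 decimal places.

4.420935

r = 2, so 2^r = 4.
Difference of the inputs: 4.3850696321 − 4.2774728125 = 0.1075968196
Divide by 2^2 − 1 = 3: 0.1075968196/3 = 0.0358656065
R = A(h/2) + (A(h/2) − A(h))/3 = 4.3850696321 + 0.0358656065 = 4.4209352386
Correction |R − A(h/2)| = 3.587e-02; gap |A(h/2) − A(h)| = 1.076e-01.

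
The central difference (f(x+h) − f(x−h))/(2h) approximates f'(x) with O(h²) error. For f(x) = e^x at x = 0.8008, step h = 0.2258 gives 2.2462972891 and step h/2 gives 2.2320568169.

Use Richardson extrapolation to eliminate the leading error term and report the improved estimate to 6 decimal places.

2.227310

The method has order 2: 2^2 = 4.
Weighted: 8.9282272676 − 2.2462972891 = 6.6819299785
Denominator 4 − 1 = 3.
R = 6.6819299785/3 = 2.2273099928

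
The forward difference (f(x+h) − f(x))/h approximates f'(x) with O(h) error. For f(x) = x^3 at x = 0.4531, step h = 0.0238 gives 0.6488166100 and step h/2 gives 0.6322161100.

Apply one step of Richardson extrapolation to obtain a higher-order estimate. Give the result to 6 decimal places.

Leading term ∝ h^1; use weight 2 = 2^1.
Top: 2(0.6322161100) − (0.6488166100) = 0.6156156100
(2 × 0.6322161100 − 0.6488166100)/(2 − 1) = 0.6156156100

0.615616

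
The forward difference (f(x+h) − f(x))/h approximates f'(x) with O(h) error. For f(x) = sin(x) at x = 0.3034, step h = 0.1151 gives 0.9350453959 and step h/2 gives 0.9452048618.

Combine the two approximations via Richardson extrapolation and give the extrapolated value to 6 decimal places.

0.955364

Method order is 1; weight 2^1 = 2.
2*0.9452048618 = 1.8904097236; 1.8904097236 − 0.9350453959 = 0.9553643277
Extrapolated: 0.9553643277 / 1 = 0.9553643277
Gap between inputs: 1.016e-02; correction applied: +0.0101594659.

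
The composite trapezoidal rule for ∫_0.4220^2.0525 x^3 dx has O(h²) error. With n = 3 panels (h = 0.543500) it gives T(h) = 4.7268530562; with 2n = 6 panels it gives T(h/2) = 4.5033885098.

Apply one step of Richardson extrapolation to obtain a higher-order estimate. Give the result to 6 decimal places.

r = 2, so 2^r = 4.
Numerator 4·A(h/2) − A(h) = 4·4.5033885098 − 4.7268530562 = 13.2867009830
Denominator 4 − 1 = 3.
13.2867009830 ÷ 3 = 4.4289003277
Shift from A(h/2): −0.0744881821.

4.428900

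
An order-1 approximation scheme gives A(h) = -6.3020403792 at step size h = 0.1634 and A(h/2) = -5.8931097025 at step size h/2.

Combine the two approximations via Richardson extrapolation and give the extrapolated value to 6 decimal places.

-5.484179

r = 1, so 2^r = 2.
2^1*A(h/2) = -11.7862194050; minus A(h) gives -5.4841790258.
Denominator 2 − 1 = 1.
Result: -5.4841790258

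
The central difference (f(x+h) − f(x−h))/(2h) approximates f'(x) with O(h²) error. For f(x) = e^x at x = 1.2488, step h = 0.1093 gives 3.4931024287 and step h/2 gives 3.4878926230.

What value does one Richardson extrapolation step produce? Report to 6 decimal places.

3.486156

r = 2, so 2^r = 4.
2^2 × A(h/2) = 13.9515704920; minus A(h) gives 10.4584680633.
Denominator 4 − 1 = 3.
R = 10.4584680633/3 = 3.4861560211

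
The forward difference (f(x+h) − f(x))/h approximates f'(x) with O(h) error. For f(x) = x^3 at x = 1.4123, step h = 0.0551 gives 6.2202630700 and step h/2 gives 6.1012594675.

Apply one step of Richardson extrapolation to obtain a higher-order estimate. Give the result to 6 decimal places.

r = 1: numerator weight 2, denominator 1.
2*6.1012594675 = 12.2025189350; 12.2025189350 − 6.2202630700 = 5.9822558650
5.9822558650 ÷ 1 = 5.9822558650
Gap between inputs: 1.190e-01; correction applied: −0.1190036025.

5.982256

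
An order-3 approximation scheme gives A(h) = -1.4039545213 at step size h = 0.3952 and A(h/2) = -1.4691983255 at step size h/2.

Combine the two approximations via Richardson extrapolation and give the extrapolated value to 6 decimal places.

-1.478519

r = 3: numerator weight 8, denominator 7.
2^3·A(h/2) = -11.7535866040; minus A(h) gives -10.3496320827.
R = (-10.3496320827)/7 = -1.4785188690
Shift from A(h/2): −0.0093205435.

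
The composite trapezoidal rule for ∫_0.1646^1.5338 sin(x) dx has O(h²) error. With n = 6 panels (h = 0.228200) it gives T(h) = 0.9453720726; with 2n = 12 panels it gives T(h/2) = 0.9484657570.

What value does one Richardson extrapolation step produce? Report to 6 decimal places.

Order 2 gives 2^r = 4 and 2^r − 1 = 3.
A(h/2) − A(h) = 0.9484657570 − 0.9453720726 = 0.0030936844
Divide by 2^2 − 1 = 3: 0.0030936844/3 = 0.0010312281
R = 0.9484657570 + 0.0010312281 = 0.9494969851

0.949497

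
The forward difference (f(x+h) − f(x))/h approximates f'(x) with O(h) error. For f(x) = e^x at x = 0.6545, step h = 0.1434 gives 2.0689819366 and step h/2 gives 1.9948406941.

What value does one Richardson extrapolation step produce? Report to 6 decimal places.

r = 1, so 2^r = 2.
Numerator 2 × A(h/2) − A(h) = 2 × 1.9948406941 − 2.0689819366 = 1.9206994516
Extrapolated: 1.9206994516 / 1 = 1.9206994516
Correction |R − A(h/2)| = 7.414e-02; gap |A(h/2) − A(h)| = 7.414e-02.

1.920699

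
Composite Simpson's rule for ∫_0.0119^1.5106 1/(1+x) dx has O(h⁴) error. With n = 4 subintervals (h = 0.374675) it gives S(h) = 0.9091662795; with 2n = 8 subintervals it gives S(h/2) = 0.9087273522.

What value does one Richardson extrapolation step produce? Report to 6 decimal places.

0.908698

r = 4: numerator weight 16, denominator 15.
Difference of the inputs: 0.9087273522 − 0.9091662795 = -0.0004389273
Divide by 2^4 − 1 = 15: (-0.0004389273)/15 = -0.0000292618
R = 0.9087273522 − 0.0000292618 = 0.9086980904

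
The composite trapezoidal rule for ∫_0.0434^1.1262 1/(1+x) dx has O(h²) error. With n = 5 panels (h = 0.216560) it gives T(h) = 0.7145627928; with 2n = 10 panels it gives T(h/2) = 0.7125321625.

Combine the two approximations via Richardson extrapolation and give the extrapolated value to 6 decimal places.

0.711855

The method has order 2: 2^2 = 4.
4·0.7125321625 = 2.8501286500; subtract 0.7145627928 → 2.1355658572
Divide by 2^2 − 1 = 3.
Result: 0.7118552857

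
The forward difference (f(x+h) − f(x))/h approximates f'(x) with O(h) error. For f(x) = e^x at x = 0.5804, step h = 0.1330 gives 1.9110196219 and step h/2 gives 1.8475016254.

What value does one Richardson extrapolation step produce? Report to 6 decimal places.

1.783984

Error is O(h^1); halving h shrinks it by 2^1 = 2.
2*1.8475016254 = 3.6950032508; subtract 1.9110196219 → 1.7839836289
1.7839836289 ÷ 1 = 1.7839836289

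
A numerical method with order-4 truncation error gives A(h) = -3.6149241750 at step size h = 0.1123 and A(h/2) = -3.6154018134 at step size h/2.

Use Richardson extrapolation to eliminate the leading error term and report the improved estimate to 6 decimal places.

-3.615434

Order 4 gives 2^r = 16 and 2^r − 1 = 15.
16*(-3.6154018134) − (-3.6149241750) = -54.2315048394
Denominator 16 − 1 = 15.
(-54.2315048394) ÷ 15 = -3.6154336560
Shift from A(h/2): −0.0000318426.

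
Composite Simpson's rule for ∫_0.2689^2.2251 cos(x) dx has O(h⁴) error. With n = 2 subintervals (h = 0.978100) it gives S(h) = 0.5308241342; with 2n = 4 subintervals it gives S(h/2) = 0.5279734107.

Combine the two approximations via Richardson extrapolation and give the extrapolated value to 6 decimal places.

With r = 4 the leading error scales as h^4, so the weight is 2^4 = 16.
Top: 16(0.5279734107) − (0.5308241342) = 7.9167504370
Denominator 16 − 1 = 15.
R = 7.9167504370/15 = 0.5277833625
Gap between inputs: 2.851e-03; correction applied: −0.0001900482.

0.527783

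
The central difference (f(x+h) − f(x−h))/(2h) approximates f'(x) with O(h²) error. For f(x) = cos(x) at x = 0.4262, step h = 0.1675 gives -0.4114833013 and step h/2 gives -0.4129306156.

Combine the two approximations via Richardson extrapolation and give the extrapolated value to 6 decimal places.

-0.413413

With r = 2 the leading error scales as h^2, so the weight is 2^2 = 4.
Numerator 4×A(h/2) − A(h) = 4×(-0.4129306156) − (-0.4114833013) = -1.2402391611
Denominator 4 − 1 = 3.
Result: -0.4134130537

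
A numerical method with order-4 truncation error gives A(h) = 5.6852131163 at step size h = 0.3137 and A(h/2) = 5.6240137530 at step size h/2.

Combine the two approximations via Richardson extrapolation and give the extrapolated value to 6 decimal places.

r = 4: numerator weight 16, denominator 15.
Difference of the inputs: 5.6240137530 − 5.6852131163 = -0.0611993633
Divide by 2^4 − 1 = 15: (-0.0611993633)/15 = -0.0040799576
R = A(h/2) + (A(h/2) − A(h))/15 = 5.6240137530 − 0.0040799576 = 5.6199337954

5.619934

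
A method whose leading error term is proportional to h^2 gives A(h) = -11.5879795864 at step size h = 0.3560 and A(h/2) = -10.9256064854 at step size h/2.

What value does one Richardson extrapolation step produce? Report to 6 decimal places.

-10.704815

Leading term ∝ h^2; use weight 4 = 2^2.
4·(-10.9256064854) = -43.7024259416; (-43.7024259416) − (-11.5879795864) = -32.1144463552
Divide by 2^2 − 1 = 3.
(-32.1144463552) ÷ 3 = -10.7048154517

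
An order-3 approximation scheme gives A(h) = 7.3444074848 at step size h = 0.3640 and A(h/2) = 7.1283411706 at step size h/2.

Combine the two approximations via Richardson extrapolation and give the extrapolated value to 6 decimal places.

Error is O(h^3); halving h shrinks it by 2^3 = 8.
8*7.1283411706 − 7.3444074848 = 49.6823218800
Denominator 8 − 1 = 7.
So the Richardson estimate is 7.0974745543.

7.097475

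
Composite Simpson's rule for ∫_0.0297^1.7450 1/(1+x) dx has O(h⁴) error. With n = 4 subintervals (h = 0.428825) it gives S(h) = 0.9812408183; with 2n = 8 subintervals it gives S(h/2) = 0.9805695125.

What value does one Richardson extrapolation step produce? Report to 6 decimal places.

0.980525

r = 4: numerator weight 16, denominator 15.
16×0.9805695125 = 15.6891122000; subtract 0.9812408183 → 14.7078713817
Denominator 16 − 1 = 15.
(16×0.9805695125 − 0.9812408183)/(16 − 1) = 0.9805247588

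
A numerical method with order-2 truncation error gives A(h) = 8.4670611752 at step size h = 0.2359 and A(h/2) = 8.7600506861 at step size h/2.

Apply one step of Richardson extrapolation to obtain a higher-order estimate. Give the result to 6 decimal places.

8.857714

r = 2: numerator weight 4, denominator 3.
4 × 8.7600506861 = 35.0402027444; 35.0402027444 − 8.4670611752 = 26.5731415692
Denominator 4 − 1 = 3.
26.5731415692 ÷ 3 = 8.8577138564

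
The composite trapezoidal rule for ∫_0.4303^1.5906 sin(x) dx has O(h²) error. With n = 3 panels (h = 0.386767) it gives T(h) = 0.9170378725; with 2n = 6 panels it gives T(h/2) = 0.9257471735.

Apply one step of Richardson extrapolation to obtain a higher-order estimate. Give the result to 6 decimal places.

0.928650

Error is O(h^2); halving h shrinks it by 2^2 = 4.
Difference of the inputs: 0.9257471735 − 0.9170378725 = 0.0087093010
Divide by 2^2 − 1 = 3: 0.0087093010/3 = 0.0029031003
R = A(h/2) + (A(h/2) − A(h))/3 = 0.9257471735 + 0.0029031003 = 0.9286502738
Correction |R − A(h/2)| = 2.903e-03; gap |A(h/2) − A(h)| = 8.709e-03.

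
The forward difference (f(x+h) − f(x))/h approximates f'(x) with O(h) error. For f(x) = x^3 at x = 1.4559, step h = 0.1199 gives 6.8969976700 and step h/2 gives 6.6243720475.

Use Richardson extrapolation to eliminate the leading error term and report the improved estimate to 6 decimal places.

Leading term ∝ h^1; use weight 2 = 2^1.
2 × 6.6243720475 = 13.2487440950; subtract 6.8969976700 → 6.3517464250
Divide by 2^1 − 1 = 1.
Extrapolated: 6.3517464250 / 1 = 6.3517464250

6.351746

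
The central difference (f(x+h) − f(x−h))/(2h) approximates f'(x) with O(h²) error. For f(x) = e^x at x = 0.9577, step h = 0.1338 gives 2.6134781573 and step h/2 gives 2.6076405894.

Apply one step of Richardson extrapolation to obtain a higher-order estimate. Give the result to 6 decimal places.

Leading term ∝ h^2; use weight 4 = 2^2.
Top: 4(2.6076405894) − (2.6134781573) = 7.8170842003
Divide by 2^2 − 1 = 3.
R = 7.8170842003/3 = 2.6056947334
Correction |R − A(h/2)| = 1.946e-03; gap |A(h/2) − A(h)| = 5.838e-03.

2.605695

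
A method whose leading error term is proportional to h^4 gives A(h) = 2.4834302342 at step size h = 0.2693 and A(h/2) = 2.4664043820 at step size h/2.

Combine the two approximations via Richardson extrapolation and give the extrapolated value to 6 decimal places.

Leading term ∝ h^4; use weight 16 = 2^4.
Weighted: 39.4624701120 − 2.4834302342 = 36.9790398778
Denominator 16 − 1 = 15.
R = 36.9790398778/15 = 2.4652693252

2.465269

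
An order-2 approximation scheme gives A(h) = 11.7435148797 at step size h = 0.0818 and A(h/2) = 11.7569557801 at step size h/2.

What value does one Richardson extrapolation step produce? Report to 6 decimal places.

Error is O(h^2); halving h shrinks it by 2^2 = 4.
4*11.7569557801 = 47.0278231204; 47.0278231204 − 11.7435148797 = 35.2843082407
R = 35.2843082407/3 = 11.7614360802
Shift from A(h/2): +0.0044803001.

11.761436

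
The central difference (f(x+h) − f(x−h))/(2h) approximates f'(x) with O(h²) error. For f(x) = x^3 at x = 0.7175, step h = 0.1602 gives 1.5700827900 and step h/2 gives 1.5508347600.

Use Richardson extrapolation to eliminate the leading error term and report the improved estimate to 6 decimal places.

1.544419

Method order is 2; weight 2^2 = 4.
4*1.5508347600 = 6.2033390400; 6.2033390400 − 1.5700827900 = 4.6332562500
4.6332562500 ÷ 3 = 1.5444187500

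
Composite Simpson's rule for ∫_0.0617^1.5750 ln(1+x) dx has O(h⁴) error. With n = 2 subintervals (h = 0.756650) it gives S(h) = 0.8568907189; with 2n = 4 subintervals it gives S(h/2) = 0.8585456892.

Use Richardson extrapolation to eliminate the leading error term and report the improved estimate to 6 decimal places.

0.858656

With r = 4 the leading error scales as h^4, so the weight is 2^4 = 16.
Weighted: 13.7367310272 − 0.8568907189 = 12.8798403083
12.8798403083 ÷ 15 = 0.8586560206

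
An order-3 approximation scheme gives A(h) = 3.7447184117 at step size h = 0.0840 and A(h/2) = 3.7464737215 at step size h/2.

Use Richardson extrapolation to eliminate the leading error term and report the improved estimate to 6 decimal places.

r = 3, so 2^r = 8.
Weighted: 29.9717897720 − 3.7447184117 = 26.2270713603
Denominator 8 − 1 = 7.
26.2270713603 ÷ 7 = 3.7467244800

3.746724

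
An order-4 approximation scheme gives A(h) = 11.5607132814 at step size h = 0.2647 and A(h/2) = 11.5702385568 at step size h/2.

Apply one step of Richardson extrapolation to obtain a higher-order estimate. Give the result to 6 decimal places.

Leading term ∝ h^4; use weight 16 = 2^4.
16·11.5702385568 = 185.1238169088; subtract 11.5607132814 → 173.5631036274
Extrapolated: 173.5631036274 / 15 = 11.5708735752

11.570874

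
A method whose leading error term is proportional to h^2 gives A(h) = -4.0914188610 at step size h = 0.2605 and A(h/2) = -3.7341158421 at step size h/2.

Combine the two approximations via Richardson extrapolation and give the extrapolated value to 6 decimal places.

Error is O(h^2); halving h shrinks it by 2^2 = 4.
Weighted: (-14.9364633684) − (-4.0914188610) = -10.8450445074
(-10.8450445074) ÷ 3 = -3.6150148358

-3.615015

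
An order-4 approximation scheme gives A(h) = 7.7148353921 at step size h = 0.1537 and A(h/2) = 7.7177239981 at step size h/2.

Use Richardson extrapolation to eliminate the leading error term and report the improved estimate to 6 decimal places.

Leading term ∝ h^4; use weight 16 = 2^4.
A(h/2) − A(h) = 7.7177239981 − 7.7148353921 = 0.0028886060
Correction (A(h/2) − A(h))/(16 − 1) = 0.0028886060/15 = 0.0001925737
R = 7.7177239981 + 0.0001925737 = 7.7179165718
Shift from A(h/2): +0.0001925737.

7.717917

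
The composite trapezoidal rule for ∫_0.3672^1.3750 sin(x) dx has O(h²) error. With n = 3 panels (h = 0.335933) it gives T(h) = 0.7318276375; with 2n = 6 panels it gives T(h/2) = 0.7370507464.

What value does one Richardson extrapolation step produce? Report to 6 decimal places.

r = 2, so 2^r = 4.
A(h/2) − A(h) = 0.7370507464 − 0.7318276375 = 0.0052231089
Divide by 2^2 − 1 = 3: 0.0052231089/3 = 0.0017410363
R = 0.7370507464 + 0.0017410363 = 0.7387917827

0.738792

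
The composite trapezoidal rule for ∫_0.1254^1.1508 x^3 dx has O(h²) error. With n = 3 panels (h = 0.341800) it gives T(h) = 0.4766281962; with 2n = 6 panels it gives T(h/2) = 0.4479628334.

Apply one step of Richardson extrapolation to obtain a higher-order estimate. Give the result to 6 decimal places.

r = 2, so 2^r = 4.
2^2*A(h/2) = 1.7918513336; minus A(h) gives 1.3152231374.
R = 1.3152231374/3 = 0.4384077125
Shift from A(h/2): −0.0095551209.

0.438408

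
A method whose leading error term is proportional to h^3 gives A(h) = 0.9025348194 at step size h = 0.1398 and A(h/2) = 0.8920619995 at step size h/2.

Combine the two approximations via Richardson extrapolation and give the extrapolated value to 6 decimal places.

Order 3 gives 2^r = 8 and 2^r − 1 = 7.
A(h/2) − A(h) = 0.8920619995 − 0.9025348194 = -0.0104728199
Divide by 2^3 − 1 = 7: (-0.0104728199)/7 = -0.0014961171
R = 0.8920619995 − 0.0014961171 = 0.8905658824
Correction |R − A(h/2)| = 1.496e-03; gap |A(h/2) − A(h)| = 1.047e-02.

0.890566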